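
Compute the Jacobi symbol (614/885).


Compute (614/885) via quadratic reciprocity:
  pull out 2: (2/885) = -1  (since 885 mod 8 = 5)
  reciprocity: (307/885) -> +(885/307)
  reduce: (271/307)
  reciprocity: (271/307) -> -(307/271)
  reduce: (36/271)
  pull out 2: (2/271) = +1  (since 271 mod 8 = 7)
  pull out 2: (2/271) = +1  (since 271 mod 8 = 7)
  reciprocity: (9/271) -> +(271/9)
  reduce: (1/9)
  (1/9) = 1
Product of signs = 1

1


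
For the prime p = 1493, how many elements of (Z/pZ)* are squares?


For prime p, the number of non-zero quadratic residues is (p-1)/2.
= (1493-1)/2
= 746

746


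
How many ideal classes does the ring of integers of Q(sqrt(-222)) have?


K = Q(sqrt(-222)). d mod 4 = 2, so D = disc(K) = 4d = -888
h(K) equals the number of primitive reduced positive-definite forms (a, b, c) = a*x^2 + b*x*y + c*y^2 with b^2 - 4ac = D,
where reduced means |b| <= a <= c, with b >= 0 whenever |b| = a or a = c, and primitive means gcd(a, b, c) = 1.
Reduced forces 3a^2 <= |D| = 888, so 1 <= a <= 17; b must have the parity of D, and c = (b^2 - D)/(4a) must be an integer >= a.
Enumerate a = 1..17, b in [-a, a]:
  a=1: (1, 0, 222)  [1]
  a=2: (2, 0, 111)  [1]
  a=3: (3, 0, 74)  [1]
  a=4..5: none
  a=6: (6, 0, 37)  [1]
  a=7: (7, -6, 33), (7, 6, 33)  [2]
  a=8..10: none
  a=11: (11, -6, 21), (11, 6, 21)  [2]
  a=12: none
  a=13: (13, -10, 19), (13, 10, 19)  [2]
  a=14: (14, -8, 17), (14, 8, 17)  [2]
  a=15..17: none
Total reduced forms: 1 + 1 + 1 + 1 + 2 + 2 + 2 + 2 = 12
h = 12

12


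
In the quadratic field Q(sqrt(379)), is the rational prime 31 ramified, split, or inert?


K = Q(sqrt(379)). Since d mod 4 = 3, disc(K) = 1516.
Check p | disc: 1516 mod 31 = 28.
p does not divide disc. Compute Legendre symbol (d/p):
7^((31-1)/2) mod 31 = 1
(d/p) = 1, so p splits: (p) = P*P' with e=1, f=1, g=2.
Therefore p is split.

split


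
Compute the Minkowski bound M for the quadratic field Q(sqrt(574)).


d = 574, d mod 4 = 2, so disc(K) = 4d = 2296; |disc(K)| = 2296
Real quadratic field, so n = 2, s = r2 = 0, r1 = 2
M = (n!/n^n) * (4/pi)^s * sqrt(|disc(K)|) = (2!/2^2) * (4/pi)^0 * sqrt(2296)
= 0.5 * 1.000000 * 47.916594
= 23.9583

23.9583


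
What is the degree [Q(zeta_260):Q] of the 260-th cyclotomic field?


The degree equals Euler's totient phi(260).
260 = 2^2 * 5 * 13
phi(260) = 96

96


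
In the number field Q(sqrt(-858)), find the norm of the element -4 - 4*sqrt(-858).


N(a + b*sqrt(d)) = a^2 - d*b^2
= (-4)^2 - (-858)*(-4)^2
= 16 + 13728
= 13744

13744


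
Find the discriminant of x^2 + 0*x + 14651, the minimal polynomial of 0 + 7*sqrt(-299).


The element 0 + 7*sqrt(-299) has minimal polynomial:
x^2 + 0*x + 14651
Discriminant = (0)^2 - 4*(14651)
= 0 - 58604
= -58604

-58604


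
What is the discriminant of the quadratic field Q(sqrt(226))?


For K = Q(sqrt(d)) with d squarefree: disc(K) = d if d = 1 mod 4, and disc(K) = 4d if d = 2 or 3 mod 4.
Here d = 226, and d mod 4 = 2.
d = 2 mod 4, not 1 (O_K = Z[sqrt(d)]), so disc(K) = 4d = 4 * (226) = 904

904


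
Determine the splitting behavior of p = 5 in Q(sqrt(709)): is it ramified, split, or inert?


K = Q(sqrt(709)). Since d mod 4 = 1, disc(K) = 709.
Check p | disc: 709 mod 5 = 4.
p does not divide disc. Compute Legendre symbol (d/p):
4^((5-1)/2) mod 5 = 1
(d/p) = 1, so p splits: (p) = P*P' with e=1, f=1, g=2.
Therefore p is split.

split


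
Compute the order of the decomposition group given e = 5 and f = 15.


|D_P| = e * f
= 5 * 15
= 75

75


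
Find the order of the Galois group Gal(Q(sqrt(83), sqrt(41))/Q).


The 2 square roots of distinct primes are multiplicatively independent over Q,
so [K:Q] = 2^2 and Gal(K/Q) is isomorphic to (Z/2Z)^2.
|Gal| = 2^2 = 4

4


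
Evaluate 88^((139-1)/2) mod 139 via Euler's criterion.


p = 139 is prime and the exponent is (p-1)/2 = 69, so by Euler's criterion 88^69 = (88/139) = +1 or -1 mod 139.
Compute by square-and-multiply:
  69 = 64 + 4 + 1 (binary 1000101)
  Repeated squaring mod 139: 88^1 = 88, 88^2 = 99, 88^4 = 71, 88^8 = 37, 88^16 = 118, 88^32 = 24, 88^64 = 20
  88^69 = 88^64 * 88^4 * 88^1 = 20 * 71 * 88 mod 139
    20 * 71 = 1420 = 30 mod 139
    30 * 88 = 2640 = 138 mod 139
  88^69 = 138 mod 139
Result 138 = p - 1 = -1 mod 139: 88 is a quadratic non-residue mod 139. As a residue in [0, p-1] the value is 138.
88^69 mod 139 = 138

138


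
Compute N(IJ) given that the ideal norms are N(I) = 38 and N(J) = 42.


N(IJ) = N(I) * N(J)
= 38 * 42
= 1596

1596


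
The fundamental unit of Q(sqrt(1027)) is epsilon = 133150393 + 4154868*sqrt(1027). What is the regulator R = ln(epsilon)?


epsilon = 133150393 + 4154868*sqrt(1027)
= 2.6630e+08
R = ln(2.6630e+08)
= 19.4001

19.4001


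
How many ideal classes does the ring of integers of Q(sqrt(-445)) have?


K = Q(sqrt(-445)). d mod 4 = 3, so D = disc(K) = 4d = -1780
h(K) equals the number of primitive reduced positive-definite forms (a, b, c) = a*x^2 + b*x*y + c*y^2 with b^2 - 4ac = D,
where reduced means |b| <= a <= c, with b >= 0 whenever |b| = a or a = c, and primitive means gcd(a, b, c) = 1.
Reduced forces 3a^2 <= |D| = 1780, so 1 <= a <= 24; b must have the parity of D, and c = (b^2 - D)/(4a) must be an integer >= a.
Enumerate a = 1..24, b in [-a, a]:
  a=1: (1, 0, 445)  [1]
  a=2: (2, 2, 223)  [1]
  a=3..4: none
  a=5: (5, 0, 89)  [1]
  a=6..9: none
  a=10: (10, 10, 47)  [1]
  a=11..12: none
  a=13: (13, -12, 37), (13, 12, 37)  [2]
  a=14..18: none
  a=19: (19, -14, 26), (19, 14, 26)  [2]
  a=20..24: none
Total reduced forms: 1 + 1 + 1 + 1 + 2 + 2 = 8
h = 8

8


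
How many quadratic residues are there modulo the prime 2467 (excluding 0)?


For prime p, the number of non-zero quadratic residues is (p-1)/2.
= (2467-1)/2
= 1233

1233


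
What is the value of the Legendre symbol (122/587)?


p = 587 is prime, so compute (122/587) with the reciprocity algorithm (Jacobi-symbol steps: pull out 2s via (2/n), flip via reciprocity, reduce):
  pull out 2: (2/587) = -1  (since 587 mod 8 = 3)
  reciprocity: (61/587) -> +(587/61)
  reduce: (38/61)
  pull out 2: (2/61) = -1  (since 61 mod 8 = 5)
  reciprocity: (19/61) -> +(61/19)
  reduce: (4/19)
  pull out 2: (2/19) = -1  (since 19 mod 8 = 3)
  pull out 2: (2/19) = -1  (since 19 mod 8 = 3)
  (1/19) = 1
Product of signs = 1
(122/587) = 1

1


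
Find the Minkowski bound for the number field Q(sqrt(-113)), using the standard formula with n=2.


d = -113, d mod 4 = 3, so disc(K) = 4d = -452; |disc(K)| = 452
Imaginary quadratic field, so n = 2, s = r2 = 1, r1 = 0
M = (n!/n^n) * (4/pi)^s * sqrt(|disc(K)|) = (2!/2^2) * (4/pi)^1 * sqrt(452)
= 0.5 * 1.273240 * 21.260292
= 13.5347

13.5347


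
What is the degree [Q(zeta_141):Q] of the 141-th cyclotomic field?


The degree equals Euler's totient phi(141).
141 = 3 * 47
phi(141) = 92

92


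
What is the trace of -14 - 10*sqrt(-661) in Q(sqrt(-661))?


Tr(a + b*sqrt(d)) = (a + b*sqrt(d)) + (a - b*sqrt(d)) = 2a
= 2 * (-14)
= -28

-28


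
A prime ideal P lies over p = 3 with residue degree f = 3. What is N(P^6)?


N(P^a) = p^(a*f)
= 3^(6*3)
= 3^18
= 387420489

387420489


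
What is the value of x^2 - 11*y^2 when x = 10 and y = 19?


x^2 - d*y^2
= 10^2 - 11*19^2
= 100 - 3971
= -3871

-3871


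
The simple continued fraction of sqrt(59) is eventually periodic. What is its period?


Run the CF algorithm for sqrt(59).
a_0 = floor(sqrt(59)) = 7; set m_0=0, q_0=1.
Recurrence: m' = q*a - m,  q' = (d - m'^2)/q,  a' = floor((a_0 + m')/q').
  step 1: m=7, q=10, a=1
  step 2: m=3, q=5, a=2
  step 3: m=7, q=2, a=7
  step 4: m=7, q=5, a=2
  step 5: m=3, q=10, a=1
  step 6: m=7, q=1, a=14
a_6 = 2*a_0 = 14, so the period closes here.
sqrt(59) = [7; 1, 2, 7, 2, 1, 14]
Period length = 6

6


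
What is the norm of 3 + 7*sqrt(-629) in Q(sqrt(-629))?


N(a + b*sqrt(d)) = a^2 - d*b^2
= (3)^2 - (-629)*(7)^2
= 9 + 30821
= 30830

30830


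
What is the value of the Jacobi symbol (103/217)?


Compute (103/217) via quadratic reciprocity:
  reciprocity: (103/217) -> +(217/103)
  reduce: (11/103)
  reciprocity: (11/103) -> -(103/11)
  reduce: (4/11)
  pull out 2: (2/11) = -1  (since 11 mod 8 = 3)
  pull out 2: (2/11) = -1  (since 11 mod 8 = 3)
  (1/11) = 1
Product of signs = -1

-1


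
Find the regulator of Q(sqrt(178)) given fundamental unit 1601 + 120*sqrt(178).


epsilon = 1601 + 120*sqrt(178)
= 3201.9997
R = ln(3201.9997)
= 8.0715

8.0715


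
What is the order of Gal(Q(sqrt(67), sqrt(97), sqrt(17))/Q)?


The 3 square roots of distinct primes are multiplicatively independent over Q,
so [K:Q] = 2^3 and Gal(K/Q) is isomorphic to (Z/2Z)^3.
|Gal| = 2^3 = 8

8


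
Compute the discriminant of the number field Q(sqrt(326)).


For K = Q(sqrt(d)) with d squarefree: disc(K) = d if d = 1 mod 4, and disc(K) = 4d if d = 2 or 3 mod 4.
Here d = 326, and d mod 4 = 2.
d = 2 mod 4, not 1 (O_K = Z[sqrt(d)]), so disc(K) = 4d = 4 * (326) = 1304

1304


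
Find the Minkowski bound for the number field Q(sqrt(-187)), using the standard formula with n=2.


d = -187, d mod 4 = 1, so disc(K) = d = -187; |disc(K)| = 187
Imaginary quadratic field, so n = 2, s = r2 = 1, r1 = 0
M = (n!/n^n) * (4/pi)^s * sqrt(|disc(K)|) = (2!/2^2) * (4/pi)^1 * sqrt(187)
= 0.5 * 1.273240 * 13.674794
= 8.7056

8.7056


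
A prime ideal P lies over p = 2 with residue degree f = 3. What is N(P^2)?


N(P^a) = p^(a*f)
= 2^(2*3)
= 2^6
= 64

64


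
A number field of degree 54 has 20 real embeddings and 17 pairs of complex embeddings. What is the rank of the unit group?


By Dirichlet's unit theorem:
rank = r1 + r2 - 1
= 20 + 17 - 1
= 36

36


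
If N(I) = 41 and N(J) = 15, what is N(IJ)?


N(IJ) = N(I) * N(J)
= 41 * 15
= 615

615


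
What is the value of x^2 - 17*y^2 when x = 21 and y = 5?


x^2 - d*y^2
= 21^2 - 17*5^2
= 441 - 425
= 16

16


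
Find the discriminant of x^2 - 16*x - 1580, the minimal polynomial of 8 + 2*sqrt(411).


The element 8 + 2*sqrt(411) has minimal polynomial:
x^2 - 16*x - 1580
Discriminant = (-16)^2 - 4*(-1580)
= 256 + 6320
= 6576

6576


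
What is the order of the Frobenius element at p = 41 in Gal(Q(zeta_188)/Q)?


The Frobenius at p in Gal(Q(zeta_n)/Q) = (Z/nZ)* is the class of p, so its order is ord_188(41), the smallest k >= 1 with 41^k = 1 mod 188.
n = 188 = 2^2 * 47, phi(188) = 92; the order divides phi(n).
Divisors of 92: 1, 2, 4, 23, 46, 92
Repeated squaring mod 188: 41^1 = 41, 41^2 = 177, 41^4 = 121, 41^8 = 165, 41^16 = 153, 41^32 = 97, 41^64 = 9
Test divisors in increasing order:
  k=1: 41^1 = 41 mod 188
  k=2: 41^2 = 177 mod 188
  k=4: 41^4 = 121 mod 188
  k=23: 41^23 = 153 * 121 * 177 * 41 = 93 mod 188
  k=46: 41^46 = 97 * 165 * 121 * 177 = 1 mod 188  <- first divisor giving 1
Order = 46

46


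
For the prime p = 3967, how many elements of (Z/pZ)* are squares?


For prime p, the number of non-zero quadratic residues is (p-1)/2.
= (3967-1)/2
= 1983

1983


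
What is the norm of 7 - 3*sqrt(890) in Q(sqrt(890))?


N(a + b*sqrt(d)) = a^2 - d*b^2
= (7)^2 - (890)*(-3)^2
= 49 - 8010
= -7961

-7961


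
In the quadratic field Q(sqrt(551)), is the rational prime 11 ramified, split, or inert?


K = Q(sqrt(551)). Since d mod 4 = 3, disc(K) = 2204.
Check p | disc: 2204 mod 11 = 4.
p does not divide disc. Compute Legendre symbol (d/p):
1^((11-1)/2) mod 11 = 1
(d/p) = 1, so p splits: (p) = P*P' with e=1, f=1, g=2.
Therefore p is split.

split


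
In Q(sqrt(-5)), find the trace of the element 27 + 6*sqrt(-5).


Tr(a + b*sqrt(d)) = (a + b*sqrt(d)) + (a - b*sqrt(d)) = 2a
= 2 * (27)
= 54

54


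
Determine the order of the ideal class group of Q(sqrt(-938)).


K = Q(sqrt(-938)). d mod 4 = 2, so D = disc(K) = 4d = -3752
h(K) equals the number of primitive reduced positive-definite forms (a, b, c) = a*x^2 + b*x*y + c*y^2 with b^2 - 4ac = D,
where reduced means |b| <= a <= c, with b >= 0 whenever |b| = a or a = c, and primitive means gcd(a, b, c) = 1.
Reduced forces 3a^2 <= |D| = 3752, so 1 <= a <= 35; b must have the parity of D, and c = (b^2 - D)/(4a) must be an integer >= a.
Enumerate a = 1..35, b in [-a, a]:
  a=1: (1, 0, 938)  [1]
  a=2: (2, 0, 469)  [1]
  a=3: (3, -2, 313), (3, 2, 313)  [2]
  a=4..5: none
  a=6: (6, -4, 157), (6, 4, 157)  [2]
  a=7: (7, 0, 134)  [1]
  a=8: none
  a=9: (9, -8, 106), (9, 8, 106)  [2]
  a=10..13: none
  a=14: (14, 0, 67)  [1]
  a=15..17: none
  a=18: (18, -8, 53), (18, 8, 53)  [2]
  a=19..20: none
  a=21: (21, -14, 47), (21, 14, 47)  [2]
  a=22..26: none
  a=27: (27, -26, 41), (27, 26, 41)  [2]
  a=28..35: none
Total reduced forms: 1 + 1 + 2 + 2 + 1 + 2 + 1 + 2 + 2 + 2 = 16
h = 16

16


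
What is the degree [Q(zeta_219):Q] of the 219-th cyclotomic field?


The degree equals Euler's totient phi(219).
219 = 3 * 73
phi(219) = 144

144


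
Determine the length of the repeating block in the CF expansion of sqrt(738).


Run the CF algorithm for sqrt(738).
a_0 = floor(sqrt(738)) = 27; set m_0=0, q_0=1.
Recurrence: m' = q*a - m,  q' = (d - m'^2)/q,  a' = floor((a_0 + m')/q').
  step 1: m=27, q=9, a=6
  step 2: m=27, q=1, a=54
a_2 = 2*a_0 = 54, so the period closes here.
sqrt(738) = [27; 6, 54]
Period length = 2

2


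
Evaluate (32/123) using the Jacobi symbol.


Compute (32/123) via quadratic reciprocity:
  pull out 2: (2/123) = -1  (since 123 mod 8 = 3)
  pull out 2: (2/123) = -1  (since 123 mod 8 = 3)
  pull out 2: (2/123) = -1  (since 123 mod 8 = 3)
  pull out 2: (2/123) = -1  (since 123 mod 8 = 3)
  pull out 2: (2/123) = -1  (since 123 mod 8 = 3)
  (1/123) = 1
Product of signs = -1

-1


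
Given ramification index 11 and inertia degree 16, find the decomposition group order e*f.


|D_P| = e * f
= 11 * 16
= 176

176


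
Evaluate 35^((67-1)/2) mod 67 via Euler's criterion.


p = 67 is prime and the exponent is (p-1)/2 = 33, so by Euler's criterion 35^33 = (35/67) = +1 or -1 mod 67.
Compute by square-and-multiply:
  33 = 32 + 1 (binary 100001)
  Repeated squaring mod 67: 35^1 = 35, 35^2 = 19, 35^4 = 26, 35^8 = 6, 35^16 = 36, 35^32 = 23
  35^33 = 35^32 * 35^1 = 23 * 35 mod 67
    23 * 35 = 805 = 1 mod 67
  35^33 = 1 mod 67
Result 1: 35 is a quadratic residue mod 67.
35^33 mod 67 = 1

1


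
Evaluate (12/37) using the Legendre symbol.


p = 37 is prime, so compute (12/37) with the reciprocity algorithm (Jacobi-symbol steps: pull out 2s via (2/n), flip via reciprocity, reduce):
  pull out 2: (2/37) = -1  (since 37 mod 8 = 5)
  pull out 2: (2/37) = -1  (since 37 mod 8 = 5)
  reciprocity: (3/37) -> +(37/3)
  reduce: (1/3)
  (1/3) = 1
Product of signs = 1
(12/37) = 1

1


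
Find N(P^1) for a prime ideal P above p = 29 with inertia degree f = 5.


N(P^a) = p^(a*f)
= 29^(1*5)
= 29^5
= 20511149

20511149


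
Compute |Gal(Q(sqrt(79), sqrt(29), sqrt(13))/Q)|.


The 3 square roots of distinct primes are multiplicatively independent over Q,
so [K:Q] = 2^3 and Gal(K/Q) is isomorphic to (Z/2Z)^3.
|Gal| = 2^3 = 8

8


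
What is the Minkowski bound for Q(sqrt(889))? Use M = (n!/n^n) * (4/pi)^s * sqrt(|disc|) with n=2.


d = 889, d mod 4 = 1, so disc(K) = d = 889; |disc(K)| = 889
Real quadratic field, so n = 2, s = r2 = 0, r1 = 2
M = (n!/n^n) * (4/pi)^s * sqrt(|disc(K)|) = (2!/2^2) * (4/pi)^0 * sqrt(889)
= 0.5 * 1.000000 * 29.816103
= 14.9081

14.9081


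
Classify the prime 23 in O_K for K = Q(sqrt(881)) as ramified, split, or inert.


K = Q(sqrt(881)). Since d mod 4 = 1, disc(K) = 881.
Check p | disc: 881 mod 23 = 7.
p does not divide disc. Compute Legendre symbol (d/p):
7^((23-1)/2) mod 23 = -1
(d/p) = -1, so p is inert: (p) stays prime with e=1, f=2, g=1.
Therefore p is inert.

inert


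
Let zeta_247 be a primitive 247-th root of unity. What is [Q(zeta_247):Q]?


The degree equals Euler's totient phi(247).
247 = 13 * 19
phi(247) = 216

216


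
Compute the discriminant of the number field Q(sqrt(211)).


For K = Q(sqrt(d)) with d squarefree: disc(K) = d if d = 1 mod 4, and disc(K) = 4d if d = 2 or 3 mod 4.
Here d = 211, and d mod 4 = 3.
d = 3 mod 4, not 1 (O_K = Z[sqrt(d)]), so disc(K) = 4d = 4 * (211) = 844

844


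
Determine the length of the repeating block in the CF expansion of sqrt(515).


Run the CF algorithm for sqrt(515).
a_0 = floor(sqrt(515)) = 22; set m_0=0, q_0=1.
Recurrence: m' = q*a - m,  q' = (d - m'^2)/q,  a' = floor((a_0 + m')/q').
  step 1: m=22, q=31, a=1
  step 2: m=9, q=14, a=2
  step 3: m=19, q=11, a=3
  step 4: m=14, q=29, a=1
  step 5: m=15, q=10, a=3
  step 6: m=15, q=29, a=1
  step 7: m=14, q=11, a=3
  step 8: m=19, q=14, a=2
  step 9: m=9, q=31, a=1
  step 10: m=22, q=1, a=44
a_10 = 2*a_0 = 44, so the period closes here.
sqrt(515) = [22; 1, 2, 3, 1, 3, 1, 3, 2, 1, 44]
Period length = 10

10


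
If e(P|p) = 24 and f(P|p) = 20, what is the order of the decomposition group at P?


|D_P| = e * f
= 24 * 20
= 480

480


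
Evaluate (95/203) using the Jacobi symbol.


Compute (95/203) via quadratic reciprocity:
  reciprocity: (95/203) -> -(203/95)
  reduce: (13/95)
  reciprocity: (13/95) -> +(95/13)
  reduce: (4/13)
  pull out 2: (2/13) = -1  (since 13 mod 8 = 5)
  pull out 2: (2/13) = -1  (since 13 mod 8 = 5)
  (1/13) = 1
Product of signs = -1

-1


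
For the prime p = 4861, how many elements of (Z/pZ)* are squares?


For prime p, the number of non-zero quadratic residues is (p-1)/2.
= (4861-1)/2
= 2430

2430


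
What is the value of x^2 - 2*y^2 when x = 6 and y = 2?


x^2 - d*y^2
= 6^2 - 2*2^2
= 36 - 8
= 28

28


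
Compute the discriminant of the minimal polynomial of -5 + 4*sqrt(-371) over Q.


The element -5 + 4*sqrt(-371) has minimal polynomial:
x^2 + 10*x + 5961
Discriminant = (10)^2 - 4*(5961)
= 100 - 23844
= -23744

-23744


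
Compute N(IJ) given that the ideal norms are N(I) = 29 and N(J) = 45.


N(IJ) = N(I) * N(J)
= 29 * 45
= 1305

1305


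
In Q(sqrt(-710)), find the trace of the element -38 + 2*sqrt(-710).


Tr(a + b*sqrt(d)) = (a + b*sqrt(d)) + (a - b*sqrt(d)) = 2a
= 2 * (-38)
= -76

-76


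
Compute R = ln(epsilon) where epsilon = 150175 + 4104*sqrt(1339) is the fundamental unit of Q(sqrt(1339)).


epsilon = 150175 + 4104*sqrt(1339)
= 300350.0000
R = ln(300350.0000)
= 12.6127

12.6127


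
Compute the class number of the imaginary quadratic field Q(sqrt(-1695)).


K = Q(sqrt(-1695)). d mod 4 = 1, so D = disc(K) = d = -1695
h(K) equals the number of primitive reduced positive-definite forms (a, b, c) = a*x^2 + b*x*y + c*y^2 with b^2 - 4ac = D,
where reduced means |b| <= a <= c, with b >= 0 whenever |b| = a or a = c, and primitive means gcd(a, b, c) = 1.
Reduced forces 3a^2 <= |D| = 1695, so 1 <= a <= 23; b must have the parity of D, and c = (b^2 - D)/(4a) must be an integer >= a.
Enumerate a = 1..23, b in [-a, a]:
  a=1: (1, 1, 424)  [1]
  a=2: (2, -1, 212), (2, 1, 212)  [2]
  a=3: (3, 3, 142)  [1]
  a=4: (4, -1, 106), (4, 1, 106)  [2]
  a=5: (5, 5, 86)  [1]
  a=6: (6, -3, 71), (6, 3, 71)  [2]
  a=7: none
  a=8: (8, -1, 53), (8, 1, 53)  [2]
  a=9: none
  a=10: (10, -5, 43), (10, 5, 43)  [2]
  a=11: none
  a=12: (12, -9, 37), (12, 9, 37)  [2]
  a=13..14: none
  a=15: (15, 15, 32)  [1]
  a=16: (16, -15, 30), (16, 15, 30)  [2]
  a=17..19: none
  a=20: (20, -15, 24), (20, 15, 24)  [2]
  a=21..23: none
Total reduced forms: 1 + 2 + 1 + 2 + 1 + 2 + 2 + 2 + 2 + 1 + 2 + 2 = 20
h = 20

20


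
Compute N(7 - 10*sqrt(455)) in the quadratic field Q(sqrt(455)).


N(a + b*sqrt(d)) = a^2 - d*b^2
= (7)^2 - (455)*(-10)^2
= 49 - 45500
= -45451

-45451


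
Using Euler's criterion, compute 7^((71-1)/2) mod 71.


p = 71 is prime and the exponent is (p-1)/2 = 35, so by Euler's criterion 7^35 = (7/71) = +1 or -1 mod 71.
Compute by square-and-multiply:
  35 = 32 + 2 + 1 (binary 100011)
  Repeated squaring mod 71: 7^1 = 7, 7^2 = 49, 7^4 = 58, 7^8 = 27, 7^16 = 19, 7^32 = 6
  7^35 = 7^32 * 7^2 * 7^1 = 6 * 49 * 7 mod 71
    6 * 49 = 294 = 10 mod 71
    10 * 7 = 70 = 70 mod 71
  7^35 = 70 mod 71
Result 70 = p - 1 = -1 mod 71: 7 is a quadratic non-residue mod 71. As a residue in [0, p-1] the value is 70.
7^35 mod 71 = 70

70


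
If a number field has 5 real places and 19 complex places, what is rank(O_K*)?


By Dirichlet's unit theorem:
rank = r1 + r2 - 1
= 5 + 19 - 1
= 23

23


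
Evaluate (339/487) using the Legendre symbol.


p = 487 is prime, so compute (339/487) with the reciprocity algorithm (Jacobi-symbol steps: pull out 2s via (2/n), flip via reciprocity, reduce):
  reciprocity: (339/487) -> -(487/339)
  reduce: (148/339)
  pull out 2: (2/339) = -1  (since 339 mod 8 = 3)
  pull out 2: (2/339) = -1  (since 339 mod 8 = 3)
  reciprocity: (37/339) -> +(339/37)
  reduce: (6/37)
  pull out 2: (2/37) = -1  (since 37 mod 8 = 5)
  reciprocity: (3/37) -> +(37/3)
  reduce: (1/3)
  (1/3) = 1
Product of signs = 1
(339/487) = 1

1


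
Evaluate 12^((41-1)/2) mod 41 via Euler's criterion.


p = 41 is prime and the exponent is (p-1)/2 = 20, so by Euler's criterion 12^20 = (12/41) = +1 or -1 mod 41.
Compute by square-and-multiply:
  20 = 16 + 4 (binary 10100)
  Repeated squaring mod 41: 12^1 = 12, 12^2 = 21, 12^4 = 31, 12^8 = 18, 12^16 = 37
  12^20 = 12^16 * 12^4 = 37 * 31 mod 41
    37 * 31 = 1147 = 40 mod 41
  12^20 = 40 mod 41
Result 40 = p - 1 = -1 mod 41: 12 is a quadratic non-residue mod 41. As a residue in [0, p-1] the value is 40.
12^20 mod 41 = 40

40


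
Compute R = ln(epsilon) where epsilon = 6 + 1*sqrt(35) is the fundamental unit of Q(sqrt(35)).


epsilon = 6 + 1*sqrt(35)
= 11.9161
R = ln(11.9161)
= 2.4779

2.4779


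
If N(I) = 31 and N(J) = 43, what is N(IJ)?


N(IJ) = N(I) * N(J)
= 31 * 43
= 1333

1333


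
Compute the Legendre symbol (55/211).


p = 211 is prime, so compute (55/211) with the reciprocity algorithm (Jacobi-symbol steps: pull out 2s via (2/n), flip via reciprocity, reduce):
  reciprocity: (55/211) -> -(211/55)
  reduce: (46/55)
  pull out 2: (2/55) = +1  (since 55 mod 8 = 7)
  reciprocity: (23/55) -> -(55/23)
  reduce: (9/23)
  reciprocity: (9/23) -> +(23/9)
  reduce: (5/9)
  reciprocity: (5/9) -> +(9/5)
  reduce: (4/5)
  pull out 2: (2/5) = -1  (since 5 mod 8 = 5)
  pull out 2: (2/5) = -1  (since 5 mod 8 = 5)
  (1/5) = 1
Product of signs = 1
(55/211) = 1

1


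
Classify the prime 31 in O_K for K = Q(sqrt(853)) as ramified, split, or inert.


K = Q(sqrt(853)). Since d mod 4 = 1, disc(K) = 853.
Check p | disc: 853 mod 31 = 16.
p does not divide disc. Compute Legendre symbol (d/p):
16^((31-1)/2) mod 31 = 1
(d/p) = 1, so p splits: (p) = P*P' with e=1, f=1, g=2.
Therefore p is split.

split


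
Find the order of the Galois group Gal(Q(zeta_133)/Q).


|Gal(Q(zeta_133)/Q)| = phi(133)
= 108

108


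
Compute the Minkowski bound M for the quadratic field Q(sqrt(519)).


d = 519, d mod 4 = 3, so disc(K) = 4d = 2076; |disc(K)| = 2076
Real quadratic field, so n = 2, s = r2 = 0, r1 = 2
M = (n!/n^n) * (4/pi)^s * sqrt(|disc(K)|) = (2!/2^2) * (4/pi)^0 * sqrt(2076)
= 0.5 * 1.000000 * 45.563143
= 22.7816

22.7816


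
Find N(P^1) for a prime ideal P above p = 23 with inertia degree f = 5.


N(P^a) = p^(a*f)
= 23^(1*5)
= 23^5
= 6436343

6436343


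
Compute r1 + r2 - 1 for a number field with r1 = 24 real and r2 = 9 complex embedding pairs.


By Dirichlet's unit theorem:
rank = r1 + r2 - 1
= 24 + 9 - 1
= 32

32


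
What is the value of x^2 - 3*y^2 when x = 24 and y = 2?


x^2 - d*y^2
= 24^2 - 3*2^2
= 576 - 12
= 564

564


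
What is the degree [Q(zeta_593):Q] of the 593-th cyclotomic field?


The degree equals Euler's totient phi(593).
593 = 593
phi(593) = 592

592


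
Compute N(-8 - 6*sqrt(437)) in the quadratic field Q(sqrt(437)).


N(a + b*sqrt(d)) = a^2 - d*b^2
= (-8)^2 - (437)*(-6)^2
= 64 - 15732
= -15668

-15668


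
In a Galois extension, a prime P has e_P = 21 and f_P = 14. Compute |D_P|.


|D_P| = e * f
= 21 * 14
= 294

294


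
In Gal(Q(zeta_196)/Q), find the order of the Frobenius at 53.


The Frobenius at p in Gal(Q(zeta_n)/Q) = (Z/nZ)* is the class of p, so its order is ord_196(53), the smallest k >= 1 with 53^k = 1 mod 196.
n = 196 = 2^2 * 7^2, phi(196) = 84; the order divides phi(n).
Divisors of 84: 1, 2, 3, 4, 6, 7, 12, 14, 21, 28, 42, 84
Repeated squaring mod 196: 53^1 = 53, 53^2 = 65, 53^4 = 109, 53^8 = 121, 53^16 = 137, 53^32 = 149, 53^64 = 53
Test divisors in increasing order:
  k=1: 53^1 = 53 mod 196
  k=2: 53^2 = 65 mod 196
  k=3: 53^3 = 65 * 53 = 113 mod 196
  k=4: 53^4 = 109 mod 196
  k=6: 53^6 = 109 * 65 = 29 mod 196
  k=7: 53^7 = 109 * 65 * 53 = 165 mod 196
  k=12: 53^12 = 121 * 109 = 57 mod 196
  k=14: 53^14 = 121 * 109 * 65 = 177 mod 196
  k=21: 53^21 = 137 * 109 * 53 = 1 mod 196  <- first divisor giving 1
Order = 21

21


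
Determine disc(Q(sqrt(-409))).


For K = Q(sqrt(d)) with d squarefree: disc(K) = d if d = 1 mod 4, and disc(K) = 4d if d = 2 or 3 mod 4.
Here d = -409, and d mod 4 = 3.
d = 3 mod 4, not 1 (O_K = Z[sqrt(d)]), so disc(K) = 4d = 4 * (-409) = -1636

-1636


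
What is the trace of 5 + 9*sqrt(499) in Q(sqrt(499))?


Tr(a + b*sqrt(d)) = (a + b*sqrt(d)) + (a - b*sqrt(d)) = 2a
= 2 * (5)
= 10

10


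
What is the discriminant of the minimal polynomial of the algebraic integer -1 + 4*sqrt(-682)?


The element -1 + 4*sqrt(-682) has minimal polynomial:
x^2 + 2*x + 10913
Discriminant = (2)^2 - 4*(10913)
= 4 - 43652
= -43648

-43648


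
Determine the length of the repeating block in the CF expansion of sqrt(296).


Run the CF algorithm for sqrt(296).
a_0 = floor(sqrt(296)) = 17; set m_0=0, q_0=1.
Recurrence: m' = q*a - m,  q' = (d - m'^2)/q,  a' = floor((a_0 + m')/q').
  step 1: m=17, q=7, a=4
  step 2: m=11, q=25, a=1
  step 3: m=14, q=4, a=7
  step 4: m=14, q=25, a=1
  step 5: m=11, q=7, a=4
  step 6: m=17, q=1, a=34
a_6 = 2*a_0 = 34, so the period closes here.
sqrt(296) = [17; 4, 1, 7, 1, 4, 34]
Period length = 6

6


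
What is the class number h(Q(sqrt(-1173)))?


K = Q(sqrt(-1173)). d mod 4 = 3, so D = disc(K) = 4d = -4692
h(K) equals the number of primitive reduced positive-definite forms (a, b, c) = a*x^2 + b*x*y + c*y^2 with b^2 - 4ac = D,
where reduced means |b| <= a <= c, with b >= 0 whenever |b| = a or a = c, and primitive means gcd(a, b, c) = 1.
Reduced forces 3a^2 <= |D| = 4692, so 1 <= a <= 39; b must have the parity of D, and c = (b^2 - D)/(4a) must be an integer >= a.
Enumerate a = 1..39, b in [-a, a]:
  a=1: (1, 0, 1173)  [1]
  a=2: (2, 2, 587)  [1]
  a=3: (3, 0, 391)  [1]
  a=4..5: none
  a=6: (6, 6, 197)  [1]
  a=7..10: none
  a=11: (11, -4, 107), (11, 4, 107)  [2]
  a=12: none
  a=13: (13, -12, 93), (13, 12, 93)  [2]
  a=14..16: none
  a=17: (17, 0, 69)  [1]
  a=18: none
  a=19: (19, -18, 66), (19, 18, 66)  [2]
  a=20..21: none
  a=22: (22, -18, 57), (22, 18, 57)  [2]
  a=23: (23, 0, 51)  [1]
  a=24..25: none
  a=26: (26, -14, 47), (26, 14, 47)  [2]
  a=27..28: none
  a=29: (29, -8, 41), (29, 8, 41)  [2]
  a=30: none
  a=31: (31, -12, 39), (31, 12, 39)  [2]
  a=32: none
  a=33: (33, -18, 38), (33, 18, 38)  [2]
  a=34: (34, 34, 43)  [1]
  a=35..36: none
  a=37: (37, 28, 37)  [1]
  a=38..39: none
Total reduced forms: 1 + 1 + 1 + 1 + 2 + 2 + 1 + 2 + 2 + 1 + 2 + 2 + 2 + 2 + 1 + 1 = 24
h = 24

24


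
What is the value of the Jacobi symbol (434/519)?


Compute (434/519) via quadratic reciprocity:
  pull out 2: (2/519) = +1  (since 519 mod 8 = 7)
  reciprocity: (217/519) -> +(519/217)
  reduce: (85/217)
  reciprocity: (85/217) -> +(217/85)
  reduce: (47/85)
  reciprocity: (47/85) -> +(85/47)
  reduce: (38/47)
  pull out 2: (2/47) = +1  (since 47 mod 8 = 7)
  reciprocity: (19/47) -> -(47/19)
  reduce: (9/19)
  reciprocity: (9/19) -> +(19/9)
  reduce: (1/9)
  (1/9) = 1
Product of signs = -1

-1


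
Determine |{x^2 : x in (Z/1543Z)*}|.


For prime p, the number of non-zero quadratic residues is (p-1)/2.
= (1543-1)/2
= 771

771


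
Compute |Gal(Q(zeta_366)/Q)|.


|Gal(Q(zeta_366)/Q)| = phi(366)
= 120

120


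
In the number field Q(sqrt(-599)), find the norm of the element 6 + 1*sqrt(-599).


N(a + b*sqrt(d)) = a^2 - d*b^2
= (6)^2 - (-599)*(1)^2
= 36 + 599
= 635

635


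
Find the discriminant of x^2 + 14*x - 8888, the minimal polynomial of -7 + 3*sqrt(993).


The element -7 + 3*sqrt(993) has minimal polynomial:
x^2 + 14*x - 8888
Discriminant = (14)^2 - 4*(-8888)
= 196 + 35552
= 35748

35748


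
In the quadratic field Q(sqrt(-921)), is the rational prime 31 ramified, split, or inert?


K = Q(sqrt(-921)). Since d mod 4 = 3, disc(K) = -3684.
Check p | disc: -3684 mod 31 = 5.
p does not divide disc. Compute Legendre symbol (d/p):
9^((31-1)/2) mod 31 = 1
(d/p) = 1, so p splits: (p) = P*P' with e=1, f=1, g=2.
Therefore p is split.

split


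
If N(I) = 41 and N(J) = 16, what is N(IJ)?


N(IJ) = N(I) * N(J)
= 41 * 16
= 656

656


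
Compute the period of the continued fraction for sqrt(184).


Run the CF algorithm for sqrt(184).
a_0 = floor(sqrt(184)) = 13; set m_0=0, q_0=1.
Recurrence: m' = q*a - m,  q' = (d - m'^2)/q,  a' = floor((a_0 + m')/q').
  step 1: m=13, q=15, a=1
  step 2: m=2, q=12, a=1
  step 3: m=10, q=7, a=3
  step 4: m=11, q=9, a=2
  step 5: m=7, q=15, a=1
  step 6: m=8, q=8, a=2
  step 7: m=8, q=15, a=1
  step 8: m=7, q=9, a=2
  step 9: m=11, q=7, a=3
  step 10: m=10, q=12, a=1
  step 11: m=2, q=15, a=1
  step 12: m=13, q=1, a=26
a_12 = 2*a_0 = 26, so the period closes here.
sqrt(184) = [13; 1, 1, 3, 2, 1, 2, 1, 2, 3, 1, 1, 26]
Period length = 12

12


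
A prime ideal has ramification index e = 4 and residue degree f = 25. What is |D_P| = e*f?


|D_P| = e * f
= 4 * 25
= 100

100


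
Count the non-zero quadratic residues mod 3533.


For prime p, the number of non-zero quadratic residues is (p-1)/2.
= (3533-1)/2
= 1766

1766


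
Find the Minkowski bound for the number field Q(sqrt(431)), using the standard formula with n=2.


d = 431, d mod 4 = 3, so disc(K) = 4d = 1724; |disc(K)| = 1724
Real quadratic field, so n = 2, s = r2 = 0, r1 = 2
M = (n!/n^n) * (4/pi)^s * sqrt(|disc(K)|) = (2!/2^2) * (4/pi)^0 * sqrt(1724)
= 0.5 * 1.000000 * 41.521079
= 20.7605

20.7605


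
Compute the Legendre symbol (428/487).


p = 487 is prime, so compute (428/487) with the reciprocity algorithm (Jacobi-symbol steps: pull out 2s via (2/n), flip via reciprocity, reduce):
  pull out 2: (2/487) = +1  (since 487 mod 8 = 7)
  pull out 2: (2/487) = +1  (since 487 mod 8 = 7)
  reciprocity: (107/487) -> -(487/107)
  reduce: (59/107)
  reciprocity: (59/107) -> -(107/59)
  reduce: (48/59)
  pull out 2: (2/59) = -1  (since 59 mod 8 = 3)
  pull out 2: (2/59) = -1  (since 59 mod 8 = 3)
  pull out 2: (2/59) = -1  (since 59 mod 8 = 3)
  pull out 2: (2/59) = -1  (since 59 mod 8 = 3)
  reciprocity: (3/59) -> -(59/3)
  reduce: (2/3)
  pull out 2: (2/3) = -1  (since 3 mod 8 = 3)
  (1/3) = 1
Product of signs = 1
(428/487) = 1

1


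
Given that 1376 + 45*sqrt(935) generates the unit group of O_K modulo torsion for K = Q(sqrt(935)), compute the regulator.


epsilon = 1376 + 45*sqrt(935)
= 2751.9996
R = ln(2751.9996)
= 7.9201

7.9201


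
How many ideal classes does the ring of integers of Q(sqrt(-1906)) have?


K = Q(sqrt(-1906)). d mod 4 = 2, so D = disc(K) = 4d = -7624
h(K) equals the number of primitive reduced positive-definite forms (a, b, c) = a*x^2 + b*x*y + c*y^2 with b^2 - 4ac = D,
where reduced means |b| <= a <= c, with b >= 0 whenever |b| = a or a = c, and primitive means gcd(a, b, c) = 1.
Reduced forces 3a^2 <= |D| = 7624, so 1 <= a <= 50; b must have the parity of D, and c = (b^2 - D)/(4a) must be an integer >= a.
Enumerate a = 1..50, b in [-a, a]:
  a=1: (1, 0, 1906)  [1]
  a=2: (2, 0, 953)  [1]
  a=3..4: none
  a=5: (5, -4, 382), (5, 4, 382)  [2]
  a=6..9: none
  a=10: (10, -4, 191), (10, 4, 191)  [2]
  a=11..16: none
  a=17: (17, -14, 115), (17, 14, 115)  [2]
  a=18..22: none
  a=23: (23, -14, 85), (23, 14, 85)  [2]
  a=24: none
  a=25: (25, -24, 82), (25, 24, 82)  [2]
  a=26..30: none
  a=31: (31, -8, 62), (31, 8, 62)  [2]
  a=32..33: none
  a=34: (34, -20, 59), (34, 20, 59)  [2]
  a=35..40: none
  a=41: (41, -24, 50), (41, 24, 50)  [2]
  a=42..45: none
  a=46: (46, -32, 47), (46, 32, 47)  [2]
  a=47..50: none
Total reduced forms: 1 + 1 + 2 + 2 + 2 + 2 + 2 + 2 + 2 + 2 + 2 = 20
h = 20

20


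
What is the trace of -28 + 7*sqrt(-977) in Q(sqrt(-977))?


Tr(a + b*sqrt(d)) = (a + b*sqrt(d)) + (a - b*sqrt(d)) = 2a
= 2 * (-28)
= -56

-56


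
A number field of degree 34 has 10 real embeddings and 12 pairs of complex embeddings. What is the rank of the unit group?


By Dirichlet's unit theorem:
rank = r1 + r2 - 1
= 10 + 12 - 1
= 21

21


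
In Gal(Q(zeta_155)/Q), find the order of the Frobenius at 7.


The Frobenius at p in Gal(Q(zeta_n)/Q) = (Z/nZ)* is the class of p, so its order is ord_155(7), the smallest k >= 1 with 7^k = 1 mod 155.
n = 155 = 5 * 31, phi(155) = 120; the order divides phi(n).
Divisors of 120: 1, 2, 3, 4, 5, 6, 8, 10, 12, 15, 20, 24, 30, 40, 60, 120
Repeated squaring mod 155: 7^1 = 7, 7^2 = 49, 7^4 = 76, 7^8 = 41, 7^16 = 131, 7^32 = 111, 7^64 = 76
Test divisors in increasing order:
  k=1: 7^1 = 7 mod 155
  k=2: 7^2 = 49 mod 155
  k=3: 7^3 = 49 * 7 = 33 mod 155
  k=4: 7^4 = 76 mod 155
  k=5: 7^5 = 76 * 7 = 67 mod 155
  k=6: 7^6 = 76 * 49 = 4 mod 155
  k=8: 7^8 = 41 mod 155
  k=10: 7^10 = 41 * 49 = 149 mod 155
  k=12: 7^12 = 41 * 76 = 16 mod 155
  k=15: 7^15 = 41 * 76 * 49 * 7 = 63 mod 155
  k=20: 7^20 = 131 * 76 = 36 mod 155
  k=24: 7^24 = 131 * 41 = 101 mod 155
  k=30: 7^30 = 131 * 41 * 76 * 49 = 94 mod 155
  k=40: 7^40 = 111 * 41 = 56 mod 155
  k=60: 7^60 = 111 * 131 * 41 * 76 = 1 mod 155  <- first divisor giving 1
Order = 60

60


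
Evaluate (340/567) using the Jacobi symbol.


Compute (340/567) via quadratic reciprocity:
  pull out 2: (2/567) = +1  (since 567 mod 8 = 7)
  pull out 2: (2/567) = +1  (since 567 mod 8 = 7)
  reciprocity: (85/567) -> +(567/85)
  reduce: (57/85)
  reciprocity: (57/85) -> +(85/57)
  reduce: (28/57)
  pull out 2: (2/57) = +1  (since 57 mod 8 = 1)
  pull out 2: (2/57) = +1  (since 57 mod 8 = 1)
  reciprocity: (7/57) -> +(57/7)
  reduce: (1/7)
  (1/7) = 1
Product of signs = 1

1


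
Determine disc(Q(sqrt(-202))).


For K = Q(sqrt(d)) with d squarefree: disc(K) = d if d = 1 mod 4, and disc(K) = 4d if d = 2 or 3 mod 4.
Here d = -202, and d mod 4 = 2.
d = 2 mod 4, not 1 (O_K = Z[sqrt(d)]), so disc(K) = 4d = 4 * (-202) = -808

-808


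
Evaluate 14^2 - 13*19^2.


x^2 - d*y^2
= 14^2 - 13*19^2
= 196 - 4693
= -4497

-4497


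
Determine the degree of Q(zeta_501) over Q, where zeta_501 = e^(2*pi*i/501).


The degree equals Euler's totient phi(501).
501 = 3 * 167
phi(501) = 332

332


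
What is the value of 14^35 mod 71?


p = 71 is prime and the exponent is (p-1)/2 = 35, so by Euler's criterion 14^35 = (14/71) = +1 or -1 mod 71.
Compute by square-and-multiply:
  35 = 32 + 2 + 1 (binary 100011)
  Repeated squaring mod 71: 14^1 = 14, 14^2 = 54, 14^4 = 5, 14^8 = 25, 14^16 = 57, 14^32 = 54
  14^35 = 14^32 * 14^2 * 14^1 = 54 * 54 * 14 mod 71
    54 * 54 = 2916 = 5 mod 71
    5 * 14 = 70 = 70 mod 71
  14^35 = 70 mod 71
Result 70 = p - 1 = -1 mod 71: 14 is a quadratic non-residue mod 71. As a residue in [0, p-1] the value is 70.
14^35 mod 71 = 70

70


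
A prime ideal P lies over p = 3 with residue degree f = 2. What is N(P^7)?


N(P^a) = p^(a*f)
= 3^(7*2)
= 3^14
= 4782969

4782969


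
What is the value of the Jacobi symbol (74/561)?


Compute (74/561) via quadratic reciprocity:
  pull out 2: (2/561) = +1  (since 561 mod 8 = 1)
  reciprocity: (37/561) -> +(561/37)
  reduce: (6/37)
  pull out 2: (2/37) = -1  (since 37 mod 8 = 5)
  reciprocity: (3/37) -> +(37/3)
  reduce: (1/3)
  (1/3) = 1
Product of signs = -1

-1


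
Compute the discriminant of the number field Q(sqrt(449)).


For K = Q(sqrt(d)) with d squarefree: disc(K) = d if d = 1 mod 4, and disc(K) = 4d if d = 2 or 3 mod 4.
Here d = 449, and d mod 4 = 1.
d = 1 mod 4 (O_K = Z[(1+sqrt(d))/2]), so disc(K) = d = 449

449


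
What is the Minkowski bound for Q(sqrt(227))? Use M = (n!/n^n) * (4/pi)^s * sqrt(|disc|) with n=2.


d = 227, d mod 4 = 3, so disc(K) = 4d = 908; |disc(K)| = 908
Real quadratic field, so n = 2, s = r2 = 0, r1 = 2
M = (n!/n^n) * (4/pi)^s * sqrt(|disc(K)|) = (2!/2^2) * (4/pi)^0 * sqrt(908)
= 0.5 * 1.000000 * 30.133038
= 15.0665

15.0665


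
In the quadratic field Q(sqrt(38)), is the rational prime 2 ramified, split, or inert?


K = Q(sqrt(38)). Since d mod 4 = 2, disc(K) = 152.
Check p | disc: 152 mod 2 = 0.
p divides disc, so p ramifies: (p) = P^2 with e=2, f=1, g=1.
Therefore p is ramified.

ramified


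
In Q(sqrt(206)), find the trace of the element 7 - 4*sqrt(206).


Tr(a + b*sqrt(d)) = (a + b*sqrt(d)) + (a - b*sqrt(d)) = 2a
= 2 * (7)
= 14

14


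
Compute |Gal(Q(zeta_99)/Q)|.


|Gal(Q(zeta_99)/Q)| = phi(99)
= 60

60


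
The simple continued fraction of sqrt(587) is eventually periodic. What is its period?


Run the CF algorithm for sqrt(587).
a_0 = floor(sqrt(587)) = 24; set m_0=0, q_0=1.
Recurrence: m' = q*a - m,  q' = (d - m'^2)/q,  a' = floor((a_0 + m')/q').
  step 1: m=24, q=11, a=4
  step 2: m=20, q=17, a=2
  step 3: m=14, q=23, a=1
  step 4: m=9, q=22, a=1
  step 5: m=13, q=19, a=1
  step 6: m=6, q=29, a=1
  step 7: m=23, q=2, a=23
  step 8: m=23, q=29, a=1
  step 9: m=6, q=19, a=1
  step 10: m=13, q=22, a=1
  step 11: m=9, q=23, a=1
  step 12: m=14, q=17, a=2
  step 13: m=20, q=11, a=4
  step 14: m=24, q=1, a=48
a_14 = 2*a_0 = 48, so the period closes here.
sqrt(587) = [24; 4, 2, 1, 1, 1, 1, 23, 1, 1, 1, 1, 2, 4, 48]
Period length = 14

14


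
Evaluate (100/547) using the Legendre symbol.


p = 547 is prime, so compute (100/547) with the reciprocity algorithm (Jacobi-symbol steps: pull out 2s via (2/n), flip via reciprocity, reduce):
  pull out 2: (2/547) = -1  (since 547 mod 8 = 3)
  pull out 2: (2/547) = -1  (since 547 mod 8 = 3)
  reciprocity: (25/547) -> +(547/25)
  reduce: (22/25)
  pull out 2: (2/25) = +1  (since 25 mod 8 = 1)
  reciprocity: (11/25) -> +(25/11)
  reduce: (3/11)
  reciprocity: (3/11) -> -(11/3)
  reduce: (2/3)
  pull out 2: (2/3) = -1  (since 3 mod 8 = 3)
  (1/3) = 1
Product of signs = 1
(100/547) = 1

1


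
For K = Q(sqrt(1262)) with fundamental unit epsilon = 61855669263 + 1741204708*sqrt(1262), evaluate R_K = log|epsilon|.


epsilon = 61855669263 + 1741204708*sqrt(1262)
= 1.2371e+11
R = ln(1.2371e+11)
= 25.5412

25.5412


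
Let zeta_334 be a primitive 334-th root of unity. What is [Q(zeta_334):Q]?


The degree equals Euler's totient phi(334).
334 = 2 * 167
phi(334) = 166

166


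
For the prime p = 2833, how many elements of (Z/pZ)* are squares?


For prime p, the number of non-zero quadratic residues is (p-1)/2.
= (2833-1)/2
= 1416

1416


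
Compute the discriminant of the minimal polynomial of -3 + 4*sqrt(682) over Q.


The element -3 + 4*sqrt(682) has minimal polynomial:
x^2 + 6*x - 10903
Discriminant = (6)^2 - 4*(-10903)
= 36 + 43612
= 43648

43648


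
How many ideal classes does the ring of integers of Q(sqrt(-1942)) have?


K = Q(sqrt(-1942)). d mod 4 = 2, so D = disc(K) = 4d = -7768
h(K) equals the number of primitive reduced positive-definite forms (a, b, c) = a*x^2 + b*x*y + c*y^2 with b^2 - 4ac = D,
where reduced means |b| <= a <= c, with b >= 0 whenever |b| = a or a = c, and primitive means gcd(a, b, c) = 1.
Reduced forces 3a^2 <= |D| = 7768, so 1 <= a <= 50; b must have the parity of D, and c = (b^2 - D)/(4a) must be an integer >= a.
Enumerate a = 1..50, b in [-a, a]:
  a=1: (1, 0, 1942)  [1]
  a=2: (2, 0, 971)  [1]
  a=3..6: none
  a=7: (7, -4, 278), (7, 4, 278)  [2]
  a=8..10: none
  a=11: (11, -8, 178), (11, 8, 178)  [2]
  a=12..13: none
  a=14: (14, -4, 139), (14, 4, 139)  [2]
  a=15..16: none
  a=17: (17, -16, 118), (17, 16, 118)  [2]
  a=18..21: none
  a=22: (22, -8, 89), (22, 8, 89)  [2]
  a=23: (23, -12, 86), (23, 12, 86)  [2]
  a=24..28: none
  a=29: (29, -2, 67), (29, 2, 67)  [2]
  a=30..33: none
  a=34: (34, -16, 59), (34, 16, 59)  [2]
  a=35..42: none
  a=43: (43, -12, 46), (43, 12, 46)  [2]
  a=44..46: none
  a=47: (47, -38, 49), (47, 38, 49)  [2]
  a=48..50: none
Total reduced forms: 1 + 1 + 2 + 2 + 2 + 2 + 2 + 2 + 2 + 2 + 2 + 2 = 22
h = 22

22
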